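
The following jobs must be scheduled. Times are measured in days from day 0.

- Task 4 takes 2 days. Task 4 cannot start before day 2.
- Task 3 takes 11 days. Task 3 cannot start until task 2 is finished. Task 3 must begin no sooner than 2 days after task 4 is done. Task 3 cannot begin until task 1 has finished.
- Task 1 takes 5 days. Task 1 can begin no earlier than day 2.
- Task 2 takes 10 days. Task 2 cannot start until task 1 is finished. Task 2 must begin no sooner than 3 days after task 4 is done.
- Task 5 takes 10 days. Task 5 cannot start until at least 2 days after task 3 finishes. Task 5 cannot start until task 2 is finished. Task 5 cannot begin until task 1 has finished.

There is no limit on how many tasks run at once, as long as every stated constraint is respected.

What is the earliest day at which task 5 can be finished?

Task 4 waits on its own release at day 2, so it starts at day 2 and finishes at 2 + 2 = day 4.
After its own release at day 2, task 1 can start at day 2 and finishes at day 7.
Task 2 needs all of task 1 (finishes day 7); task 4 (finishes day 4, plus 3-day gap → day 7). That puts its earliest start at day 7; it finishes at 7 + 10 = day 17.
For task 3: task 2 (finishes day 17); task 4 (finishes day 4, plus 2-day gap → day 6); task 1 (finishes day 7). Taking the maximum gives a start of day 17, and it finishes at 17 + 11 = day 28.
Task 5 needs all of task 3 (finishes day 28, plus 2-day gap → day 30); task 2 (finishes day 17); task 1 (finishes day 7). That puts its earliest start at day 30; it finishes at 30 + 10 = day 40.

40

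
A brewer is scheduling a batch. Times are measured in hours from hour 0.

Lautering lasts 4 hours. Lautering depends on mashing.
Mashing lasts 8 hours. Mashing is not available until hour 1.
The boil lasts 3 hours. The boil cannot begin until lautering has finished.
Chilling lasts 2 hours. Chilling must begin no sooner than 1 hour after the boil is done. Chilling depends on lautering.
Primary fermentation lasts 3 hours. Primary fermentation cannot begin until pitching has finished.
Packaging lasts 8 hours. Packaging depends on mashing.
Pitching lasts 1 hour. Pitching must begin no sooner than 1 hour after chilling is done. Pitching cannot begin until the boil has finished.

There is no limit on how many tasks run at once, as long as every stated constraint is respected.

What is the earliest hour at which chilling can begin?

17

Mashing waits on its own release at hour 1, so it starts at hour 1 and finishes at 1 + 8 = hour 9.
Lautering waits on mashing (finishes hour 9), so it starts at hour 9 and finishes at 9 + 4 = hour 13.
The boil waits on lautering (finishes hour 13), so it starts at hour 13 and finishes at 13 + 3 = hour 16.
Chilling waits on the boil (finishes hour 16, plus 1-hour gap → hour 17); lautering (finishes hour 13). The latest of these is hour 17, which is the earliest chilling can start.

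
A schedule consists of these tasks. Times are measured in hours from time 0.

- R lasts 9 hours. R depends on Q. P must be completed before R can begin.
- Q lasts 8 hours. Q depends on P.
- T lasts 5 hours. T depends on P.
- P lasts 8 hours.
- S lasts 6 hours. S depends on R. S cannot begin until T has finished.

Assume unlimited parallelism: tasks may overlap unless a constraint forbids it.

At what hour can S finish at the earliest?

P can start immediately at hour 0; it finishes at hour 8.
T cannot begin until P (finishes hour 8). It runs from hour 8 to 8 + 5 = hour 13.
After P (finishes hour 8), Q can start at hour 8 and finishes at hour 16.
R cannot start until Q (finishes hour 16); P (finishes hour 8). The controlling bound is hour 16, so R finishes at 16 + 9 = hour 25.
S needs all of R (finishes hour 25); T (finishes hour 13). That puts its earliest start at hour 25; it finishes at 25 + 6 = hour 31.

31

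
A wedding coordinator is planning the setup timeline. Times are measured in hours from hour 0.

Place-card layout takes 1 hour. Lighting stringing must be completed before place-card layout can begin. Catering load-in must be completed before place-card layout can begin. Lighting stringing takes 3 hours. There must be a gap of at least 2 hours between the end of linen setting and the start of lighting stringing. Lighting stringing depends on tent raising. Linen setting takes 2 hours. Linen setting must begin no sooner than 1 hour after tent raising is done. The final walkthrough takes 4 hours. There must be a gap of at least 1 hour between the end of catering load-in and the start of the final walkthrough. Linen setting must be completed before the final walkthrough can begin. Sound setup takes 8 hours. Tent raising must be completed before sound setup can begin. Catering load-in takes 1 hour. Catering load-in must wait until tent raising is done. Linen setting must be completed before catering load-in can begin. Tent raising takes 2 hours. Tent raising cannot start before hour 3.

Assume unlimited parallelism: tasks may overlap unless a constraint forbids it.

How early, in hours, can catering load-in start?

Tent raising cannot begin until its own release at hour 3. It runs from hour 3 to 3 + 2 = hour 5.
After tent raising (finishes hour 5, plus 1-hour gap → hour 6), linen setting can start at hour 6 and finishes at hour 8.
Catering load-in waits on tent raising (finishes hour 5); linen setting (finishes hour 8). The latest of these is hour 8, which is the earliest catering load-in can start.

8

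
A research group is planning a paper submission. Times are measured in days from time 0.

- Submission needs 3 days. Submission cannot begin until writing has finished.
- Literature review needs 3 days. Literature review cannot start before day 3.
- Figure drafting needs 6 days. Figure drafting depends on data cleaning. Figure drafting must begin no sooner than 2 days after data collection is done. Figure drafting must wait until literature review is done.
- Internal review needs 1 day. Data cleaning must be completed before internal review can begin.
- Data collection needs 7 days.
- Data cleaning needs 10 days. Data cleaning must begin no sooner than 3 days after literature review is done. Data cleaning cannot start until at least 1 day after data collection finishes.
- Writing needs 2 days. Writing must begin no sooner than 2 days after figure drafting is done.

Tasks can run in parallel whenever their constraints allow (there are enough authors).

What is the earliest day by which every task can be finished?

Data collection can start immediately at day 0; it finishes at day 7.
Literature review cannot begin until its own release at day 3. It runs from day 3 to 3 + 3 = day 6.
For data cleaning: literature review (finishes day 6, plus 3-day gap → day 9); data collection (finishes day 7, plus 1-day gap → day 8). Taking the maximum gives a start of day 9, and it finishes at 9 + 10 = day 19.
Internal review cannot begin until data cleaning (finishes day 19). It runs from day 19 to 19 + 1 = day 20.
Figure drafting needs all of data cleaning (finishes day 19); data collection (finishes day 7, plus 2-day gap → day 9); literature review (finishes day 6). That puts its earliest start at day 19; it finishes at 19 + 6 = day 25.
Writing waits on figure drafting (finishes day 25, plus 2-day gap → day 27), so it starts at day 27 and finishes at 27 + 2 = day 29.
Submission waits on writing (finishes day 29), so it starts at day 29 and finishes at 29 + 3 = day 32.
All tasks are finished once the last one completes. Finish times: Literature review at 6, Data collection at 7, Data cleaning at 19, Figure drafting at 25, Writing at 29, Internal review at 20, Submission at 32. The latest is day 32.

32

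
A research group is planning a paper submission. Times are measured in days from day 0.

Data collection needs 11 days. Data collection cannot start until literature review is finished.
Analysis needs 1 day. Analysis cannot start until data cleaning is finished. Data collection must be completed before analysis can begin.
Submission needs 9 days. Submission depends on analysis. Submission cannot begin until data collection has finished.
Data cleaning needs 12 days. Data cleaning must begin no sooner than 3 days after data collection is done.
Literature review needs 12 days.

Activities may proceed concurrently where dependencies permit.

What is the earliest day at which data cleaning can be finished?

Nothing blocks literature review, so it runs from day 0 to day 12.
Data collection cannot begin until literature review (finishes day 12). It runs from day 12 to 12 + 11 = day 23.
Data cleaning waits on data collection (finishes day 23, plus 3-day gap → day 26), so it starts at day 26 and finishes at 26 + 12 = day 38.

38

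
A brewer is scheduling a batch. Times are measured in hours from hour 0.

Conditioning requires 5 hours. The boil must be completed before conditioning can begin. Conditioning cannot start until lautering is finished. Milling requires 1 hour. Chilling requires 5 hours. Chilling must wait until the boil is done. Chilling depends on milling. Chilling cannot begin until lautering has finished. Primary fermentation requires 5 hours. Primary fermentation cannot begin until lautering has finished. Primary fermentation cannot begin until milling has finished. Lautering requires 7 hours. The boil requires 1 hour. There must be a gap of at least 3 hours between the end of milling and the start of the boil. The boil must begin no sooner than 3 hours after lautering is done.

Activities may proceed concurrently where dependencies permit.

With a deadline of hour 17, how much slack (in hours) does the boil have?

1

Lautering has no prerequisites, so it starts at hour 0 and finishes at hour 7.
Milling can start immediately at hour 0; it finishes at hour 1.
For the boil: milling (finishes hour 1, plus 3-hour gap → hour 4); lautering (finishes hour 7, plus 3-hour gap → hour 10). Taking the maximum gives a start of hour 10, and it finishes at 10 + 1 = hour 11.

Working backward from the deadline:
Nothing follows chilling; the deadline of hour 17 is its only limit. It must start by 17 − 5 = hour 12.
Conditioning must finish by hour 17; it takes 5 hours, so it must start by 17 − 5 = hour 12.
The boil feeds chilling (must start by hour 12); conditioning (must start by hour 12). Taking the minimum, the boil must finish by hour 12 and start by 12 − 1 = hour 11.
So the boil can start as early as hour 10 and as late as hour 11, giving 11 − 10 = 1 hour of slack.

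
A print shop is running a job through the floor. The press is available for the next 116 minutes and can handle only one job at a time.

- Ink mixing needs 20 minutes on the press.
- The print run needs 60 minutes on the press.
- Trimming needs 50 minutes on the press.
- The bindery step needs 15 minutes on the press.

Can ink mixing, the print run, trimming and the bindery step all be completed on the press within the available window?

Running back to back, the jobs need 20 + 60 + 50 + 15 = 145 minutes on the press.
Since 145 > 116, they cannot all fit.

No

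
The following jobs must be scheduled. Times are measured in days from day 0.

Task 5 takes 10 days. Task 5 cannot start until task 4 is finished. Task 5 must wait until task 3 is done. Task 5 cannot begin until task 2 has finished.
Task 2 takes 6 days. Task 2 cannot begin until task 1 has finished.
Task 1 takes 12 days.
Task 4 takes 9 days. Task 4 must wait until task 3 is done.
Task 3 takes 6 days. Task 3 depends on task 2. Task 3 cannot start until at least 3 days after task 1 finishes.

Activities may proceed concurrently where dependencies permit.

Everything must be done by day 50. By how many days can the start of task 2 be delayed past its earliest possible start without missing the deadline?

7

Nothing blocks task 1, so it runs from day 0 to day 12.
After task 1 (finishes day 12), task 2 can start at day 12 and finishes at day 18.

Working backward from the deadline:
To finish by day 50, task 5 (duration 10) must start no later than day 40.
Task 4 has to be done before task 5 (must start by day 40). That means finishing by day 40, i.e. starting by 40 − 9 = day 31.
For task 3: task 4 (must start by day 31); task 5 (must start by day 40). The most restrictive is day 31; with a 6-day duration, task 3 must start by day 25.
Task 2 must finish in time for task 3 (must start by day 25); task 5 (must start by day 40). The tightest is day 25, so task 2 must start by 25 − 6 = day 19.
So task 2 can start as early as day 12 and as late as day 19, giving 19 − 12 = 7 days of slack.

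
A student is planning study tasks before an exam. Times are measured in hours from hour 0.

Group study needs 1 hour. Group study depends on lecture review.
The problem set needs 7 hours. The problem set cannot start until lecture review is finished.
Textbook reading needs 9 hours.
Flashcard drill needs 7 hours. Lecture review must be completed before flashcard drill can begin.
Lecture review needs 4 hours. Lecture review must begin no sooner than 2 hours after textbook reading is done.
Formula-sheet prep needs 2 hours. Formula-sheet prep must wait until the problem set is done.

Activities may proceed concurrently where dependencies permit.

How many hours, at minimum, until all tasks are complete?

24

Nothing blocks textbook reading, so it runs from hour 0 to hour 9.
Lecture review cannot begin until textbook reading (finishes hour 9, plus 2-hour gap → hour 11). It runs from hour 11 to 11 + 4 = hour 15.
After lecture review (finishes hour 15), group study can start at hour 15 and finishes at hour 16.
After lecture review (finishes hour 15), flashcard drill can start at hour 15 and finishes at hour 22.
The problem set cannot begin until lecture review (finishes hour 15). It runs from hour 15 to 15 + 7 = hour 22.
After the problem set (finishes hour 22), formula-sheet prep can start at hour 22 and finishes at hour 24.
All tasks are finished once the last one completes. Finish times: Textbook reading at 9, Lecture review at 15, The problem set at 22, Flashcard drill at 22, Group study at 16, Formula-sheet prep at 24. The latest is hour 24.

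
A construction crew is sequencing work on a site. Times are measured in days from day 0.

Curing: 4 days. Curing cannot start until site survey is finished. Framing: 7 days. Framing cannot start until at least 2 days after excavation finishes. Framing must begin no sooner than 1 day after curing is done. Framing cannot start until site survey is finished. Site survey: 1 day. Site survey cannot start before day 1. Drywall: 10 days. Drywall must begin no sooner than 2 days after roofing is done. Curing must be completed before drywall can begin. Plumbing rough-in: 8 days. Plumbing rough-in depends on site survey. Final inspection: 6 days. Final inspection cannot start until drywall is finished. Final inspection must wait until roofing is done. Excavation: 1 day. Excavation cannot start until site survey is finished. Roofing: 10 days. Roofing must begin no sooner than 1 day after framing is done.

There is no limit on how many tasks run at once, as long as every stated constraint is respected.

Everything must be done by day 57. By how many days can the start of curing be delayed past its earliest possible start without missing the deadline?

After its own release at day 1, site survey can start at day 1 and finishes at day 2.
Curing cannot begin until site survey (finishes day 2). It runs from day 2 to 2 + 4 = day 6.

Working backward from the deadline:
Final inspection must finish by day 57; it takes 6 days, so it must start by 57 − 6 = day 51.
Drywall feeds into final inspection (must start by day 51); so drywall must finish by day 51 and therefore start by day 41.
Roofing must finish in time for drywall (must start by day 41, minus 2-day gap → day 39); final inspection (must start by day 51). The tightest is day 39, so roofing must start by 39 − 10 = day 29.
Framing must finish before roofing (must start by day 29, minus 1-day gap → day 28). With a 7-day duration, framing must start by 28 − 7 = day 21.
Curing feeds framing (must start by day 21, minus 1-day gap → day 20); drywall (must start by day 41). Taking the minimum, curing must finish by day 20 and start by 20 − 4 = day 16.
So curing can start as early as day 2 and as late as day 16, giving 16 − 2 = 14 days of slack.

14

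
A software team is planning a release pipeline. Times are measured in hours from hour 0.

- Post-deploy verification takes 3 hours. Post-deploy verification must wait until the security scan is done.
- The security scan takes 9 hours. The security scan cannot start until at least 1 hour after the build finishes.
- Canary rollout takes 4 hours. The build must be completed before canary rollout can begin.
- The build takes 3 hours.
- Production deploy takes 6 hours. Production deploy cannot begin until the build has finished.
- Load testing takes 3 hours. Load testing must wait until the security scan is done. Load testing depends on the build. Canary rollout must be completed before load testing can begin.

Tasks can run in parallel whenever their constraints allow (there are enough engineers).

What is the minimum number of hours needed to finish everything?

Nothing blocks the build, so it runs from hour 0 to hour 3.
Production deploy waits on the build (finishes hour 3), so it starts at hour 3 and finishes at 3 + 6 = hour 9.
After the build (finishes hour 3), canary rollout can start at hour 3 and finishes at hour 7.
The security scan cannot begin until the build (finishes hour 3, plus 1-hour gap → hour 4). It runs from hour 4 to 4 + 9 = hour 13.
Post-deploy verification cannot begin until the security scan (finishes hour 13). It runs from hour 13 to 13 + 3 = hour 16.
For load testing: the security scan (finishes hour 13); the build (finishes hour 3); canary rollout (finishes hour 7). Taking the maximum gives a start of hour 13, and it finishes at 13 + 3 = hour 16.
All tasks are finished once the last one completes. Finish times: The build at 3, The security scan at 13, Canary rollout at 7, Load testing at 16, Production deploy at 9, Post-deploy verification at 16. The latest is hour 16.

16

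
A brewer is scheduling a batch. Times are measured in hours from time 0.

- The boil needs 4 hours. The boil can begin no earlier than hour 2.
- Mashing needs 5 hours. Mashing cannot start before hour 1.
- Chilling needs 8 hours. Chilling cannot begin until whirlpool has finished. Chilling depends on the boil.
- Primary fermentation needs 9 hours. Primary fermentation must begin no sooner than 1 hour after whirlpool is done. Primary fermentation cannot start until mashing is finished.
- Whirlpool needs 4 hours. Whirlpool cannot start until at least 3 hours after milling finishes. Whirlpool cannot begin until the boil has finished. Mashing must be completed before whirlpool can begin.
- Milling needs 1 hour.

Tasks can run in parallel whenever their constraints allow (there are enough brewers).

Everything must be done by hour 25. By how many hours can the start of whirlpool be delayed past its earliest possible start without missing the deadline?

5

After its own release at hour 2, the boil can start at hour 2 and finishes at hour 6.
Mashing waits on its own release at hour 1, so it starts at hour 1 and finishes at 1 + 5 = hour 6.
Nothing blocks milling, so it runs from hour 0 to hour 1.
Whirlpool has to wait for milling (finishes hour 1, plus 3-hour gap → hour 4); the boil (finishes hour 6); mashing (finishes hour 6). The latest of these is hour 6, so whirlpool runs hour 6 to 6 + 4 = hour 10.

Working backward from the deadline:
To finish by hour 25, chilling (duration 8) must start no later than hour 17.
Primary fermentation has no dependents, so it just needs to finish by hour 25. Starting by 25 − 9 = hour 16 achieves that.
Whirlpool feeds chilling (must start by hour 17); primary fermentation (must start by hour 16, minus 1-hour gap → hour 15). Taking the minimum, whirlpool must finish by hour 15 and start by 15 − 4 = hour 11.
So whirlpool can start as early as hour 6 and as late as hour 11, giving 11 − 6 = 5 hours of slack.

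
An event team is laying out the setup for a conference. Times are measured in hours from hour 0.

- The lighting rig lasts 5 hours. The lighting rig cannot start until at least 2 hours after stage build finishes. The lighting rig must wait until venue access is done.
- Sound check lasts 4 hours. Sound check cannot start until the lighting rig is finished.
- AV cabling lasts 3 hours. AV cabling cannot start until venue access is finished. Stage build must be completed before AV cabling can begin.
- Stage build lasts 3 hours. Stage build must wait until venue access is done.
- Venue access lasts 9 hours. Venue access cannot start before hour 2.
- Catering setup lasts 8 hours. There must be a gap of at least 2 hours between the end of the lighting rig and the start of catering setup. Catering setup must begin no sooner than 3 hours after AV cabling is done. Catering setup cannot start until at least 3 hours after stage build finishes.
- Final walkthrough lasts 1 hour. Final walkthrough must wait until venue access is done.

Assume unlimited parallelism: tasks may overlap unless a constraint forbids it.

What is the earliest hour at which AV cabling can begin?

Venue access cannot begin until its own release at hour 2. It runs from hour 2 to 2 + 9 = hour 11.
After venue access (finishes hour 11), stage build can start at hour 11 and finishes at hour 14.
AV cabling waits on venue access (finishes hour 11); stage build (finishes hour 14). The latest of these is hour 14, which is the earliest AV cabling can start.

14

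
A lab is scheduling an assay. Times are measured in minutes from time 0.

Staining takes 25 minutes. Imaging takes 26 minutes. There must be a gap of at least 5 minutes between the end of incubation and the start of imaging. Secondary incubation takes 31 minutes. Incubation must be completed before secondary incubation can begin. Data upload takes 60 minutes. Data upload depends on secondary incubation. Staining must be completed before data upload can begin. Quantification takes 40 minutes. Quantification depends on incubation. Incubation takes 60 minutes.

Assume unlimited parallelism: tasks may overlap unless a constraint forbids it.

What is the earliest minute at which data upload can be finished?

151

Nothing blocks staining, so it runs from minute 0 to minute 25.
Nothing blocks incubation, so it runs from minute 0 to minute 60.
Secondary incubation waits on incubation (finishes minute 60), so it starts at minute 60 and finishes at 60 + 31 = minute 91.
Data upload cannot start until secondary incubation (finishes minute 91); staining (finishes minute 25). The controlling bound is minute 91, so data upload finishes at 91 + 60 = minute 151.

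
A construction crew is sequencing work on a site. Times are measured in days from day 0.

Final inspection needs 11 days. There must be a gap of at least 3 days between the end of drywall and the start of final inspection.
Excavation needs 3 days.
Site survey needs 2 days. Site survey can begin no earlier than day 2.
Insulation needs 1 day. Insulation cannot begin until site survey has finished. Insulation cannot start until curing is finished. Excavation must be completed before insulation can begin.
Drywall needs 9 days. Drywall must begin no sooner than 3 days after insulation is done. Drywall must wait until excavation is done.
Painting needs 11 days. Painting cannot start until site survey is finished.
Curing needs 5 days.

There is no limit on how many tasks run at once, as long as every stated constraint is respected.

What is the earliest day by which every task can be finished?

Nothing blocks curing, so it runs from day 0 to day 5.
Excavation has no prerequisites, so it starts at day 0 and finishes at day 3.
After its own release at day 2, site survey can start at day 2 and finishes at day 4.
Painting waits on site survey (finishes day 4), so it starts at day 4 and finishes at 4 + 11 = day 15.
Insulation needs all of site survey (finishes day 4); curing (finishes day 5); excavation (finishes day 3). That puts its earliest start at day 5; it finishes at 5 + 1 = day 6.
For drywall: insulation (finishes day 6, plus 3-day gap → day 9); excavation (finishes day 3). Taking the maximum gives a start of day 9, and it finishes at 9 + 9 = day 18.
Final inspection cannot begin until drywall (finishes day 18, plus 3-day gap → day 21). It runs from day 21 to 21 + 11 = day 32.
All tasks are finished once the last one completes. Finish times: Site survey at 4, Excavation at 3, Curing at 5, Insulation at 6, Drywall at 18, Painting at 15, Final inspection at 32. The latest is day 32.

32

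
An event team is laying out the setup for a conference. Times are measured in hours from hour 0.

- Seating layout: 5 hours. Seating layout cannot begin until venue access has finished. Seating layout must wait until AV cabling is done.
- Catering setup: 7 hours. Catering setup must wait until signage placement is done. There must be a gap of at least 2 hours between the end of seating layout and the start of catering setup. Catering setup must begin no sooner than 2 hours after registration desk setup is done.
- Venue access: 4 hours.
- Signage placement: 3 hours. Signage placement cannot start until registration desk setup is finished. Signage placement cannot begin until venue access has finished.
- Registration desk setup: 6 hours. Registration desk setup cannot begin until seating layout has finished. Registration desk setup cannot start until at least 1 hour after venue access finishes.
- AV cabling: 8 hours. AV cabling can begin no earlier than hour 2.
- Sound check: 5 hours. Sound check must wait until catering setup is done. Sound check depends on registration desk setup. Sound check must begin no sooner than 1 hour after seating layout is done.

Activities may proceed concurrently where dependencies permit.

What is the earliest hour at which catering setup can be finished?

AV cabling waits on its own release at hour 2, so it starts at hour 2 and finishes at 2 + 8 = hour 10.
Nothing blocks venue access, so it runs from hour 0 to hour 4.
Seating layout has to wait for venue access (finishes hour 4); AV cabling (finishes hour 10). The latest of these is hour 10, so seating layout runs hour 10 to 10 + 5 = hour 15.
Registration desk setup has to wait for seating layout (finishes hour 15); venue access (finishes hour 4, plus 1-hour gap → hour 5). The latest of these is hour 15, so registration desk setup runs hour 15 to 15 + 6 = hour 21.
Signage placement has to wait for registration desk setup (finishes hour 21); venue access (finishes hour 4). The latest of these is hour 21, so signage placement runs hour 21 to 21 + 3 = hour 24.
Catering setup needs all of signage placement (finishes hour 24); seating layout (finishes hour 15, plus 2-hour gap → hour 17); registration desk setup (finishes hour 21, plus 2-hour gap → hour 23). That puts its earliest start at hour 24; it finishes at 24 + 7 = hour 31.

31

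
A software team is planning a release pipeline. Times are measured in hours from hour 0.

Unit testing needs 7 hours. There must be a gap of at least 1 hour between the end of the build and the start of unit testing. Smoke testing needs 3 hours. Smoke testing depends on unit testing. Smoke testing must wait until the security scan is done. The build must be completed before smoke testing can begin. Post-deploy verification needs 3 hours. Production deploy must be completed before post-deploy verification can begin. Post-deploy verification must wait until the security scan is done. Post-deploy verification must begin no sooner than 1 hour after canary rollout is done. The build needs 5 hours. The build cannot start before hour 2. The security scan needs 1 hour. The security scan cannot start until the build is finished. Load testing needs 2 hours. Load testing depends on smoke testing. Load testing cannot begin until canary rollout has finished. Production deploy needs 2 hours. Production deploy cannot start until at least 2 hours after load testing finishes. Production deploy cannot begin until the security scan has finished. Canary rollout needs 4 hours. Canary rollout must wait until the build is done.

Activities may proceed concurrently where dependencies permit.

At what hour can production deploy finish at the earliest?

After its own release at hour 2, the build can start at hour 2 and finishes at hour 7.
After the build (finishes hour 7), canary rollout can start at hour 7 and finishes at hour 11.
The security scan cannot begin until the build (finishes hour 7). It runs from hour 7 to 7 + 1 = hour 8.
Unit testing waits on the build (finishes hour 7, plus 1-hour gap → hour 8), so it starts at hour 8 and finishes at 8 + 7 = hour 15.
For smoke testing: unit testing (finishes hour 15); the security scan (finishes hour 8); the build (finishes hour 7). Taking the maximum gives a start of hour 15, and it finishes at 15 + 3 = hour 18.
Load testing has to wait for smoke testing (finishes hour 18); canary rollout (finishes hour 11). The latest of these is hour 18, so load testing runs hour 18 to 18 + 2 = hour 20.
Production deploy cannot start until load testing (finishes hour 20, plus 2-hour gap → hour 22); the security scan (finishes hour 8). The controlling bound is hour 22, so production deploy finishes at 22 + 2 = hour 24.

24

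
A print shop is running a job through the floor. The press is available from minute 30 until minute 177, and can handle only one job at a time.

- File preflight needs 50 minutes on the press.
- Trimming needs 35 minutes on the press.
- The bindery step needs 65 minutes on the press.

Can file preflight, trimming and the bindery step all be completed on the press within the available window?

No

The press window is 177 − 30 = 147 minutes.
Running back to back, the jobs need 50 + 35 + 65 = 150 minutes on the press.
Since 150 > 147, they cannot all fit.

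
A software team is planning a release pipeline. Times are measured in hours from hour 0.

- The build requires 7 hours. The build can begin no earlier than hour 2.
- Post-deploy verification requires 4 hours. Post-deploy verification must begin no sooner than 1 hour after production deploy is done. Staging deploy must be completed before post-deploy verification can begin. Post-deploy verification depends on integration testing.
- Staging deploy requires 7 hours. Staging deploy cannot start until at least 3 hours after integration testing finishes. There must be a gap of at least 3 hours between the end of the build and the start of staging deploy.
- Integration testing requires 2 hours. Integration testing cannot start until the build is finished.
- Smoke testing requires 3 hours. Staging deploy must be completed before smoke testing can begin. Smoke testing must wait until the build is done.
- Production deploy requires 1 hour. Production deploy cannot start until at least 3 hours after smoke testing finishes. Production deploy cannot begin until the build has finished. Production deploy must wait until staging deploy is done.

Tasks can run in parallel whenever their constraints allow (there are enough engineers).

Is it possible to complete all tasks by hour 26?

The build cannot begin until its own release at hour 2. It runs from hour 2 to 2 + 7 = hour 9.
Integration testing cannot begin until the build (finishes hour 9). It runs from hour 9 to 9 + 2 = hour 11.
Staging deploy needs all of integration testing (finishes hour 11, plus 3-hour gap → hour 14); the build (finishes hour 9, plus 3-hour gap → hour 12). That puts its earliest start at hour 14; it finishes at 14 + 7 = hour 21.
Smoke testing cannot start until staging deploy (finishes hour 21); the build (finishes hour 9). The controlling bound is hour 21, so smoke testing finishes at 21 + 3 = hour 24.
For production deploy: smoke testing (finishes hour 24, plus 3-hour gap → hour 27); the build (finishes hour 9); staging deploy (finishes hour 21). Taking the maximum gives a start of hour 27, and it finishes at 27 + 1 = hour 28.
Post-deploy verification needs all of production deploy (finishes hour 28, plus 1-hour gap → hour 29); staging deploy (finishes hour 21); integration testing (finishes hour 11). That puts its earliest start at hour 29; it finishes at 29 + 4 = hour 33.
The earliest everything can be done is hour 33, which is after the deadline of 26, so it is not possible.

No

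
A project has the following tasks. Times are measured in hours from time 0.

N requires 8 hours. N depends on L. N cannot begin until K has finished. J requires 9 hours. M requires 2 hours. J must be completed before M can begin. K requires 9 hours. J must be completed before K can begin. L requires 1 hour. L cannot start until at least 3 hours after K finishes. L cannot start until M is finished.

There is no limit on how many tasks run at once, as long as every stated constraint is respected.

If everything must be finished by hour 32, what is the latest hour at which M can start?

21

N must finish by hour 32; it takes 8 hours, so it must start by 32 − 8 = hour 24.
L has to be done before N (must start by hour 24). That means finishing by hour 24, i.e. starting by 24 − 1 = hour 23.
M has to be done before L (must start by hour 23). That means finishing by hour 23, i.e. starting by 23 − 2 = hour 21.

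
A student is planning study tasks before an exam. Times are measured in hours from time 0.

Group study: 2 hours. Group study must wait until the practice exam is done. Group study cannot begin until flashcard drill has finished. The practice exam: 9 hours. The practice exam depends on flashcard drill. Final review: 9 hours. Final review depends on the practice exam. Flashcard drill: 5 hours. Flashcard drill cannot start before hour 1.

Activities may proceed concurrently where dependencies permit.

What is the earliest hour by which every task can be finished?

Flashcard drill waits on its own release at hour 1, so it starts at hour 1 and finishes at 1 + 5 = hour 6.
The practice exam waits on flashcard drill (finishes hour 6), so it starts at hour 6 and finishes at 6 + 9 = hour 15.
Final review cannot begin until the practice exam (finishes hour 15). It runs from hour 15 to 15 + 9 = hour 24.
Group study needs all of the practice exam (finishes hour 15); flashcard drill (finishes hour 6). That puts its earliest start at hour 15; it finishes at 15 + 2 = hour 17.
All tasks are finished once the last one completes. Finish times: Flashcard drill at 6, The practice exam at 15, Group study at 17, Final review at 24. The latest is hour 24.

24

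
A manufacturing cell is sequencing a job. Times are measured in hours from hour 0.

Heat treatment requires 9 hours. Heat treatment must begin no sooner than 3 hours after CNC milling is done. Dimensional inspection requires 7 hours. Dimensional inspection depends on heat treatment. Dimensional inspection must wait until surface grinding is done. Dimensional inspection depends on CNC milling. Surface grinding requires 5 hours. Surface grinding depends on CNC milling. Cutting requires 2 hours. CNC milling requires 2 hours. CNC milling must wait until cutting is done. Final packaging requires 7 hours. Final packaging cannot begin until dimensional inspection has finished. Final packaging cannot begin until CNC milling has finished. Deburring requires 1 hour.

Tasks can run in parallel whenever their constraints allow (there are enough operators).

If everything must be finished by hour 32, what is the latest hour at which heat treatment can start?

To finish by hour 32, final packaging (duration 7) must start no later than hour 25.
Dimensional inspection feeds into final packaging (must start by hour 25); so dimensional inspection must finish by hour 25 and therefore start by hour 18.
Since dimensional inspection (must start by hour 18) depends on it, heat treatment must finish by hour 18. Backing off its 9-hour duration gives a latest start of hour 9.

9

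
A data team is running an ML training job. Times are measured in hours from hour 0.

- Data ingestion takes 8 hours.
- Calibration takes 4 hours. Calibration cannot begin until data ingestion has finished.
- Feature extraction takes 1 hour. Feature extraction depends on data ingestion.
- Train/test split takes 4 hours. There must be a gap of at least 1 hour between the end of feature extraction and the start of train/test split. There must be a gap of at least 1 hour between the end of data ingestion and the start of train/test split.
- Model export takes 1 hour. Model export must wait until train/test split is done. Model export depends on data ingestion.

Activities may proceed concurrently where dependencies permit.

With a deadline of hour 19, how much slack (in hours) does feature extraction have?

Data ingestion can start immediately at hour 0; it finishes at hour 8.
After data ingestion (finishes hour 8), feature extraction can start at hour 8 and finishes at hour 9.

Working backward from the deadline:
Model export must finish by hour 19; it takes 1 hour, so it must start by 19 − 1 = hour 18.
Train/test split must finish before model export (must start by hour 18). With a 4-hour duration, train/test split must start by 18 − 4 = hour 14.
Feature extraction has to be done before train/test split (must start by hour 14, minus 1-hour gap → hour 13). That means finishing by hour 13, i.e. starting by 13 − 1 = hour 12.
So feature extraction can start as early as hour 8 and as late as hour 12, giving 12 − 8 = 4 hours of slack.

4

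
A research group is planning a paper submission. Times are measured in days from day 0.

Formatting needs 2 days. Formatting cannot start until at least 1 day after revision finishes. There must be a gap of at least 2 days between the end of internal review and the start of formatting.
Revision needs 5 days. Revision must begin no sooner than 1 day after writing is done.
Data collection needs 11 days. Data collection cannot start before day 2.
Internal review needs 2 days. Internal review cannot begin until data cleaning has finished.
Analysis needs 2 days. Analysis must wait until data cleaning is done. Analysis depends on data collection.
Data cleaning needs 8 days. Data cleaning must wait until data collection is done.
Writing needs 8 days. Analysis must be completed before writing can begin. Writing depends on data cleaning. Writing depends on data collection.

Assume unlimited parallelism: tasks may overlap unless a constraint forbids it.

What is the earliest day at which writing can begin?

After its own release at day 2, data collection can start at day 2 and finishes at day 13.
Data cleaning cannot begin until data collection (finishes day 13). It runs from day 13 to 13 + 8 = day 21.
Analysis has to wait for data cleaning (finishes day 21); data collection (finishes day 13). The latest of these is day 21, so analysis runs day 21 to 21 + 2 = day 23.
Writing waits on analysis (finishes day 23); data cleaning (finishes day 21); data collection (finishes day 13). The latest of these is day 23, which is the earliest writing can start.

23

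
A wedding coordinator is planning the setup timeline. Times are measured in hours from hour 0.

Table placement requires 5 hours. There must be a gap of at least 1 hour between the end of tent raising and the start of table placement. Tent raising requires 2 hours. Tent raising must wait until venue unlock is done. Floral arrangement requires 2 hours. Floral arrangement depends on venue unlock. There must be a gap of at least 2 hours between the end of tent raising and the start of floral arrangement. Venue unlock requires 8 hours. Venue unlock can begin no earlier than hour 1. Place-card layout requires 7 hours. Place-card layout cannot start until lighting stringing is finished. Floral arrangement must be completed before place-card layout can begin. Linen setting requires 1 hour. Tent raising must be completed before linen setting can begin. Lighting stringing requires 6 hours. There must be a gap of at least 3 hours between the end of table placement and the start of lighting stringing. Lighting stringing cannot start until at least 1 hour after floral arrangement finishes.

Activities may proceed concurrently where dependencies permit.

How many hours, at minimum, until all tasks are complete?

After its own release at hour 1, venue unlock can start at hour 1 and finishes at hour 9.
Tent raising waits on venue unlock (finishes hour 9), so it starts at hour 9 and finishes at 9 + 2 = hour 11.
For floral arrangement: venue unlock (finishes hour 9); tent raising (finishes hour 11, plus 2-hour gap → hour 13). Taking the maximum gives a start of hour 13, and it finishes at 13 + 2 = hour 15.
Linen setting waits on tent raising (finishes hour 11), so it starts at hour 11 and finishes at 11 + 1 = hour 12.
Table placement waits on tent raising (finishes hour 11, plus 1-hour gap → hour 12), so it starts at hour 12 and finishes at 12 + 5 = hour 17.
For lighting stringing: table placement (finishes hour 17, plus 3-hour gap → hour 20); floral arrangement (finishes hour 15, plus 1-hour gap → hour 16). Taking the maximum gives a start of hour 20, and it finishes at 20 + 6 = hour 26.
Place-card layout has to wait for lighting stringing (finishes hour 26); floral arrangement (finishes hour 15). The latest of these is hour 26, so place-card layout runs hour 26 to 26 + 7 = hour 33.
All tasks are finished once the last one completes. Finish times: Venue unlock at 9, Tent raising at 11, Table placement at 17, Linen setting at 12, Floral arrangement at 15, Lighting stringing at 26, Place-card layout at 33. The latest is hour 33.

33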